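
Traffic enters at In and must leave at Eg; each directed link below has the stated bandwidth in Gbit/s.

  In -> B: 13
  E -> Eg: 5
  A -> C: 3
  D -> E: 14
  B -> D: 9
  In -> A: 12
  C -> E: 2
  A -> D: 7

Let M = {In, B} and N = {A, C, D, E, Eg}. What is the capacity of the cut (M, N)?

Edges leaving {In, B}: In→A (12), B→D (9).
Cut capacity = 12 + 9 = 21.

21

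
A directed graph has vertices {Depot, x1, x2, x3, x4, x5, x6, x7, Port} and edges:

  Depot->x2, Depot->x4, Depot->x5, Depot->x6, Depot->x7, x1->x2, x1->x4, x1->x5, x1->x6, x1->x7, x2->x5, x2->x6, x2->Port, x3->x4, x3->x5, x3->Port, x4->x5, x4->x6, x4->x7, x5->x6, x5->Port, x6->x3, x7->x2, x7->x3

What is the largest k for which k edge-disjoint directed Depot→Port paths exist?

Assign every edge capacity 1; by Menger, the answer equals the max flow.
Path Depot→x2→Port (+1); total 1.
Path Depot→x5→Port (+1); total 2.
Path Depot→x6→x3→Port (+1); total 3.
No residual Depot→Port path; max flow = 3.
Certifying cut of size 3: {x2→Port, x3→Port, x5→Port}.

3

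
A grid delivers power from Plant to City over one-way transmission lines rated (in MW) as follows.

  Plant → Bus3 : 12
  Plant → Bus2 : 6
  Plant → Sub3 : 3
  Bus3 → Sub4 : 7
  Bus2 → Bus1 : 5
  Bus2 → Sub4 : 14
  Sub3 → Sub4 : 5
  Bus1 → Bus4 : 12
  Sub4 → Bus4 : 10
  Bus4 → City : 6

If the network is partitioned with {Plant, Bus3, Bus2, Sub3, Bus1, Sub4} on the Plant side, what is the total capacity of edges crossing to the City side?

Edges leaving {Plant, Bus3, Bus2, Sub3, Bus1, Sub4}: Bus1→Bus4 (12), Sub4→Bus4 (10).
Cut capacity = 12 + 10 = 22.

22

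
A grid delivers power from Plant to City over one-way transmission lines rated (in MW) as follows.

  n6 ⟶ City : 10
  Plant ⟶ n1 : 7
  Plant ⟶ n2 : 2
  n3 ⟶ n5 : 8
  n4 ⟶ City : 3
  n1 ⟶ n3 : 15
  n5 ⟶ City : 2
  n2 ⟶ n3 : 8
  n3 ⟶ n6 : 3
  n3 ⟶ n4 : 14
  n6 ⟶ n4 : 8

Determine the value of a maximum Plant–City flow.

Augment Plant→n1→n3→n4→City: bottleneck 3, flow now 3.
Augment Plant→n1→n3→n5→City: bottleneck 2, flow now 5.
Augment Plant→n1→n3→n6→City: bottleneck 2, flow now 7.
Augment Plant→n2→n3→n6→City: bottleneck 1, flow now 8.
No augmenting path remains; maximum flow = 8.
In the residual graph, reachable from Plant: {Plant, n1, n2, n3, n4, n5}.
Min-cut edges: n3→n6 (3), n4→City (3), n5→City (2); capacity 3 + 3 + 2 = 8.
This cut is saturated, so no flow can exceed 8.

8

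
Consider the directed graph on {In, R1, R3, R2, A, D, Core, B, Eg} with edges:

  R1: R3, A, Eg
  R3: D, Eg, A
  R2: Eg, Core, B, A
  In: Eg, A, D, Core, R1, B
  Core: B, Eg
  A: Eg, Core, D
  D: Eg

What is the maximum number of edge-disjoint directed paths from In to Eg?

5

Assign every edge capacity 1; by Menger, the answer equals the max flow.
Path In→Eg (+1); total 1.
Path In→R1→Eg (+1); total 2.
Path In→A→Eg (+1); total 3.
Path In→D→Eg (+1); total 4.
Path In→Core→Eg (+1); total 5.
No residual In→Eg path; max flow = 5.
Certifying cut of size 5: {In→A, In→Core, In→D, In→Eg, In→R1}.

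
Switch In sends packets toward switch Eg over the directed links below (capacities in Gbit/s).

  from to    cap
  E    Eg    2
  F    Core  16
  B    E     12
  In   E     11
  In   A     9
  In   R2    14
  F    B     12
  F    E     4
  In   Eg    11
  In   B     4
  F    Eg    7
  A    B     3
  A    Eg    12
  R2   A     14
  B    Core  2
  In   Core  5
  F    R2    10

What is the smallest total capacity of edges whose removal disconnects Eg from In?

Augment In→Eg: bottleneck 11, flow now 11.
Augment In→A→Eg: bottleneck 9, flow now 20.
Augment In→E→Eg: bottleneck 2, flow now 22.
Augment In→R2→A→Eg: bottleneck 3, flow now 25.
No augmenting path remains; maximum flow = 25.
By max-flow min-cut, the minimum cut capacity equals the max flow.
In the residual graph, reachable from In: {In, R2, A, B, E, Core}.
Min-cut edges: In→Eg (11), A→Eg (12), E→Eg (2); capacity 11 + 12 + 2 = 25.

25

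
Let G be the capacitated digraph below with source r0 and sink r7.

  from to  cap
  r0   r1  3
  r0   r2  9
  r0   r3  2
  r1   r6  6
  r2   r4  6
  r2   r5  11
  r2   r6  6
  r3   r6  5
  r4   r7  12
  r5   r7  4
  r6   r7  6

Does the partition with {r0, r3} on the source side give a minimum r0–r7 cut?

Given cut capacity: 3 + 9 + 5 = 17.
Augment r0→r1→r6→r7: bottleneck 3, flow now 3.
Augment r0→r2→r4→r7: bottleneck 6, flow now 9.
Augment r0→r2→r5→r7: bottleneck 3, flow now 12.
Augment r0→r3→r6→r7: bottleneck 2, flow now 14.
No augmenting path remains; maximum flow = 14.
In the residual graph, reachable from r0: {r0}.
Min-cut edges: r0→r1 (3), r0→r2 (9), r0→r3 (2); capacity 3 + 9 + 2 = 14.
Cut capacity 17 exceeds the max flow 14, so it is not minimum.

No — its capacity is 17, but the minimum cut has capacity 14.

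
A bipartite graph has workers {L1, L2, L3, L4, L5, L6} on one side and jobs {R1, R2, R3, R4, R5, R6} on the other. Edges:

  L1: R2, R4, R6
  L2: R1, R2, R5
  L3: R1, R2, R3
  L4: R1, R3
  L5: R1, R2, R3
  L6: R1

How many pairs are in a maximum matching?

Unit-capacity flow: source→left, listed edges, right→sink; max matching = max flow.
Augmenting path L1→R2 (+1); matched 1.
Augmenting path L2→R1 (+1); matched 2.
Augmenting path L3→R3 (+1); matched 3.
Augmenting path L4→R1→L2→R5 (+1); matched 4.
Augmenting path L5→R2→L1→R4 (+1); matched 5.
No augmenting path remains; maximum matching = 5.
König certificate: {L1, L2, R1, R2, R3} is a vertex cover of size 5 (every listed pair touches it), so no matching can be larger.

5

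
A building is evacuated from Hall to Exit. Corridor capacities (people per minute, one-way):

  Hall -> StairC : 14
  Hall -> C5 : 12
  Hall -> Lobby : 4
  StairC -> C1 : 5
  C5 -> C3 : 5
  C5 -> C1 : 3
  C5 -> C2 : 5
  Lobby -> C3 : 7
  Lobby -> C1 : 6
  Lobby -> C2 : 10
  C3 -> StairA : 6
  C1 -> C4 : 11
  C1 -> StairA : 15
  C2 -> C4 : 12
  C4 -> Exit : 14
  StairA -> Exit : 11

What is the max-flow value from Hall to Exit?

21

Augment Hall→StairC→C1→C4→Exit: bottleneck 5, flow now 5.
Augment Hall→C5→C3→StairA→Exit: bottleneck 5, flow now 10.
Augment Hall→C5→C1→C4→Exit: bottleneck 3, flow now 13.
Augment Hall→C5→C2→C4→Exit: bottleneck 4, flow now 17.
Augment Hall→Lobby→C3→StairA→Exit: bottleneck 1, flow now 18.
Augment Hall→Lobby→C1→C4→Exit: bottleneck 2, flow now 20.
Augment Hall→Lobby→C1→StairA→Exit: bottleneck 1, flow now 21.
No augmenting path remains; maximum flow = 21.
In the residual graph, reachable from Hall: {Hall, StairC}.
Min-cut edges: Hall→C5 (12), Hall→Lobby (4), StairC→C1 (5); capacity 12 + 4 + 5 = 21.
This cut is saturated, so no flow can exceed 21.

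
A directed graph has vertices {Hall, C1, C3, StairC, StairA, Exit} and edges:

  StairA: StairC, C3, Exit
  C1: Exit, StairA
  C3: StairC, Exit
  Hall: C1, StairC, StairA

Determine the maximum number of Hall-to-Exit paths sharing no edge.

2

Assign every edge capacity 1; by Menger, the answer equals the max flow.
Path Hall→C1→Exit (+1); total 1.
Path Hall→StairA→Exit (+1); total 2.
No residual Hall→Exit path; max flow = 2.
Certifying cut of size 2: {Hall→C1, Hall→StairA}.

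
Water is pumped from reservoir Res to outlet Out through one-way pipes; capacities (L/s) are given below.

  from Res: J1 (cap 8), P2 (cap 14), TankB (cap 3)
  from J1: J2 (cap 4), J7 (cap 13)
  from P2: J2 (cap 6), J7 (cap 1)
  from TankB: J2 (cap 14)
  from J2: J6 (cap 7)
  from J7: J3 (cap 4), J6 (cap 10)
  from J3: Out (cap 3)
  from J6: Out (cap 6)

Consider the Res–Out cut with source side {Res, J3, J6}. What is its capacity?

Edges leaving {Res, J3, J6}: Res→J1 (8), Res→P2 (14), Res→TankB (3), J3→Out (3), J6→Out (6).
Cut capacity = 8 + 14 + 3 + 3 + 6 = 34.

34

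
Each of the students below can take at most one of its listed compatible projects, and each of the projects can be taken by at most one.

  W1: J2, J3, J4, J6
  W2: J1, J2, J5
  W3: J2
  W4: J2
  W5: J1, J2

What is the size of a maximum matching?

Unit-capacity flow: source→left, listed edges, right→sink; max matching = max flow.
Augmenting path W1→J2 (+1); matched 1.
Augmenting path W2→J1 (+1); matched 2.
Augmenting path W3→J2→W1→J3 (+1); matched 3.
Augmenting path W5→J1→W2→J5 (+1); matched 4.
No augmenting path remains; maximum matching = 4.
König certificate: {W1, W2, W5, J2} is a vertex cover of size 4 (every listed pair touches it), so no matching can be larger.

4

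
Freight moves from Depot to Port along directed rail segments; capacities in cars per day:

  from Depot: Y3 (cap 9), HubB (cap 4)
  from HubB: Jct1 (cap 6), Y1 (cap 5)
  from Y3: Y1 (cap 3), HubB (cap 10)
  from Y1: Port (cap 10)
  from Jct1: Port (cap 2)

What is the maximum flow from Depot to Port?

Augment Depot→HubB→Y1→Port: bottleneck 4, flow now 4.
Augment Depot→Y3→Y1→Port: bottleneck 3, flow now 7.
Augment Depot→Y3→HubB→Y1→Port: bottleneck 1, flow now 8.
Augment Depot→Y3→HubB→Jct1→Port: bottleneck 2, flow now 10.
No augmenting path remains; maximum flow = 10.
In the residual graph, reachable from Depot: {Depot, HubB, Y3, Jct1}.
Min-cut edges: HubB→Y1 (5), Y3→Y1 (3), Jct1→Port (2); capacity 5 + 3 + 2 = 10.
This cut is saturated, so no flow can exceed 10.

10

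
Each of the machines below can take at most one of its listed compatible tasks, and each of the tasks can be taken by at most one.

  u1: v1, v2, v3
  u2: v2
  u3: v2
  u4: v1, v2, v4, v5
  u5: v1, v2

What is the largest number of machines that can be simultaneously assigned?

4

Unit-capacity flow: source→left, listed edges, right→sink; max matching = max flow.
Augmenting path u1→v1 (+1); matched 1.
Augmenting path u2→v2 (+1); matched 2.
Augmenting path u4→v4 (+1); matched 3.
Augmenting path u5→v1→u1→v3 (+1); matched 4.
No augmenting path remains; maximum matching = 4.
König certificate: {u1, u4, u5, v2} is a vertex cover of size 4 (every listed pair touches it), so no matching can be larger.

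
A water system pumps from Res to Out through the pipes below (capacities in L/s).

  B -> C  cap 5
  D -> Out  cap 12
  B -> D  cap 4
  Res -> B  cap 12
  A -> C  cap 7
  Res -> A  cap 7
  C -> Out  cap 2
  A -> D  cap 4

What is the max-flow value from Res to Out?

10

Augment Res→A→C→Out: bottleneck 2, flow now 2.
Augment Res→A→D→Out: bottleneck 4, flow now 6.
Augment Res→B→D→Out: bottleneck 4, flow now 10.
No augmenting path remains; maximum flow = 10.
In the residual graph, reachable from Res: {Res, A, B, C}.
Min-cut edges: A→D (4), B→D (4), C→Out (2); capacity 4 + 4 + 2 = 10.
This cut is saturated, so no flow can exceed 10.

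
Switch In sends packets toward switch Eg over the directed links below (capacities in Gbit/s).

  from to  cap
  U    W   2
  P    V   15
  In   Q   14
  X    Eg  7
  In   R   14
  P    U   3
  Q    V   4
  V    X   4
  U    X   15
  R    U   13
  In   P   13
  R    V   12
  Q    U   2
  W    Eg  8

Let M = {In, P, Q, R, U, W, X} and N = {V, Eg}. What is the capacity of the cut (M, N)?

46

Edges leaving {In, P, Q, R, U, W, X}: P→V (15), Q→V (4), R→V (12), W→Eg (8), X→Eg (7).
Cut capacity = 15 + 4 + 12 + 8 + 7 = 46.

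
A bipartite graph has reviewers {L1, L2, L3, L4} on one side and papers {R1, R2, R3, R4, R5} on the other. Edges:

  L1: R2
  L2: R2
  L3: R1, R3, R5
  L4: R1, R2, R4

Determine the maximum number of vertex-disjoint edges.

3

Unit-capacity flow: source→left, listed edges, right→sink; max matching = max flow.
Augmenting path L1→R2 (+1); matched 1.
Augmenting path L3→R1 (+1); matched 2.
Augmenting path L4→R4 (+1); matched 3.
No augmenting path remains; maximum matching = 3.
König certificate: {L3, L4, R2} is a vertex cover of size 3 (every listed pair touches it), so no matching can be larger.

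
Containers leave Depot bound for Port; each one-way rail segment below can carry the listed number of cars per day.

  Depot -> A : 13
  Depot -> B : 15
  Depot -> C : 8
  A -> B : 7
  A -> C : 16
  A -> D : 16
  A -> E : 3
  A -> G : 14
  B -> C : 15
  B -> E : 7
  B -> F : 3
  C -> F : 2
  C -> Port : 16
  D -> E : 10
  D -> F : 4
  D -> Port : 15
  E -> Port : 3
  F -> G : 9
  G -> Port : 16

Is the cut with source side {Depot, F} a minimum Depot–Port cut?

No — its capacity is 45, but the minimum cut has capacity 36.

Given cut capacity: 13 + 15 + 8 + 9 = 45.
Augment Depot→C→Port: bottleneck 8, flow now 8.
Augment Depot→A→C→Port: bottleneck 8, flow now 16.
Augment Depot→A→D→Port: bottleneck 5, flow now 21.
Augment Depot→B→E→Port: bottleneck 3, flow now 24.
Augment Depot→B→F→G→Port: bottleneck 3, flow now 27.
Augment Depot→B→C→A→D→Port: bottleneck 8, flow now 35. (uses reverse residual edge)
Augment Depot→B→C→F→G→Port: bottleneck 1, flow now 36.
No augmenting path remains; maximum flow = 36.
In the residual graph, reachable from Depot: {Depot}.
Min-cut edges: Depot→A (13), Depot→B (15), Depot→C (8); capacity 13 + 15 + 8 = 36.
Cut capacity 45 exceeds the max flow 36, so it is not minimum.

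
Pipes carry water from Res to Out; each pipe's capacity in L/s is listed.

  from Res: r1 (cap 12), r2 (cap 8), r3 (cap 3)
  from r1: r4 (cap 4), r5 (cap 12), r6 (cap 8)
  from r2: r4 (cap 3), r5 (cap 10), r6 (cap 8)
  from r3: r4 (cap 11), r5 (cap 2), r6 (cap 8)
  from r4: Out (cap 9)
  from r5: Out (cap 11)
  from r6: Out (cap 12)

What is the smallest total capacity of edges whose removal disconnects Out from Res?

Augment Res→r1→r4→Out: bottleneck 4, flow now 4.
Augment Res→r1→r5→Out: bottleneck 8, flow now 12.
Augment Res→r2→r4→Out: bottleneck 3, flow now 15.
Augment Res→r2→r5→Out: bottleneck 3, flow now 18.
Augment Res→r2→r6→Out: bottleneck 2, flow now 20.
Augment Res→r3→r4→Out: bottleneck 2, flow now 22.
Augment Res→r3→r6→Out: bottleneck 1, flow now 23.
No augmenting path remains; maximum flow = 23.
By max-flow min-cut, the minimum cut capacity equals the max flow.
In the residual graph, reachable from Res: {Res}.
Min-cut edges: Res→r1 (12), Res→r2 (8), Res→r3 (3); capacity 12 + 8 + 3 = 23.

23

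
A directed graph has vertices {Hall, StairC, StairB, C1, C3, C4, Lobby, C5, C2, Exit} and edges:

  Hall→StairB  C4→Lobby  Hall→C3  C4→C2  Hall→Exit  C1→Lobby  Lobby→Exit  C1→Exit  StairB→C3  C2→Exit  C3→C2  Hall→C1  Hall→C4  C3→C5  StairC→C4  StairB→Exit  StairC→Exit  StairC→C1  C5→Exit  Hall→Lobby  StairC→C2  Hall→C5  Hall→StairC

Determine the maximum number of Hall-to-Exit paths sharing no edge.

7

Assign every edge capacity 1; by Menger, the answer equals the max flow.
Path Hall→Exit (+1); total 1.
Path Hall→StairC→Exit (+1); total 2.
Path Hall→StairB→Exit (+1); total 3.
Path Hall→C1→Exit (+1); total 4.
Path Hall→Lobby→Exit (+1); total 5.
Path Hall→C5→Exit (+1); total 6.
Path Hall→C3→C2→Exit (+1); total 7.
No residual Hall→Exit path; max flow = 7.
Certifying cut of size 7: {C2→Exit, C5→Exit, Hall→C1, Hall→Exit, Hall→StairB, Hall→StairC, Lobby→Exit}.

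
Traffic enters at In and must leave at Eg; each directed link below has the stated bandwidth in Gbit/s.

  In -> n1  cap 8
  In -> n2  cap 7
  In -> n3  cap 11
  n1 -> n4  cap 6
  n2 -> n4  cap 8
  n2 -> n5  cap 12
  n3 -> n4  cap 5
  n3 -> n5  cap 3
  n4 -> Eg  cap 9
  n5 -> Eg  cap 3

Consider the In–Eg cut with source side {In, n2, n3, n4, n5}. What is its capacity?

Edges leaving {In, n2, n3, n4, n5}: In→n1 (8), n4→Eg (9), n5→Eg (3).
Cut capacity = 8 + 9 + 3 = 20.

20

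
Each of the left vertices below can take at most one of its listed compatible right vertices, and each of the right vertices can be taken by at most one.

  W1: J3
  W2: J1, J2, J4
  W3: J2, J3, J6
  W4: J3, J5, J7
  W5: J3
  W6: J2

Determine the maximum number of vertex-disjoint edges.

5

Unit-capacity flow: source→left, listed edges, right→sink; max matching = max flow.
Augmenting path W1→J3 (+1); matched 1.
Augmenting path W2→J1 (+1); matched 2.
Augmenting path W3→J2 (+1); matched 3.
Augmenting path W4→J5 (+1); matched 4.
Augmenting path W6→J2→W3→J6 (+1); matched 5.
No augmenting path remains; maximum matching = 5.
König certificate: {W2, W3, W4, W6, J3} is a vertex cover of size 5 (every listed pair touches it), so no matching can be larger.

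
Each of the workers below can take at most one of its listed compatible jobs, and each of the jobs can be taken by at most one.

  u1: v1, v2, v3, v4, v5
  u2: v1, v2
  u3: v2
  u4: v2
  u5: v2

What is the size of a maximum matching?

Unit-capacity flow: source→left, listed edges, right→sink; max matching = max flow.
Augmenting path u1→v1 (+1); matched 1.
Augmenting path u2→v2 (+1); matched 2.
Augmenting path u3→v2→u2→v1→u1→v3 (+1); matched 3.
No augmenting path remains; maximum matching = 3.
König certificate: {u1, u2, v2} is a vertex cover of size 3 (every listed pair touches it), so no matching can be larger.

3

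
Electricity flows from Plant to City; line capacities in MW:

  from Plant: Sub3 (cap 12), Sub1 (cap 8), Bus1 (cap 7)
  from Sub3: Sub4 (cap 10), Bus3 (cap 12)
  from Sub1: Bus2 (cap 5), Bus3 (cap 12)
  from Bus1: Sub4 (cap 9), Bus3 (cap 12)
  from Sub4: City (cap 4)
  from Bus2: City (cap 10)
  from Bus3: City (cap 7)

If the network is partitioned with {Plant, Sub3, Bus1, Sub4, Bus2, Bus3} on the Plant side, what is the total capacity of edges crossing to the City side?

Edges leaving {Plant, Sub3, Bus1, Sub4, Bus2, Bus3}: Plant→Sub1 (8), Sub4→City (4), Bus2→City (10), Bus3→City (7).
Cut capacity = 8 + 4 + 10 + 7 = 29.

29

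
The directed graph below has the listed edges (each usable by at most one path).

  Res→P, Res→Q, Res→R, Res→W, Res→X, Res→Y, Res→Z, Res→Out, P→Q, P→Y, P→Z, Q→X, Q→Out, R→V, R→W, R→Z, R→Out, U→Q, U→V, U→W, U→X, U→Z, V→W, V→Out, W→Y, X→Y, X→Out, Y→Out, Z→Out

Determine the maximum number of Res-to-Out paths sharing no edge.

6

Assign every edge capacity 1; by Menger, the answer equals the max flow.
Path Res→Out (+1); total 1.
Path Res→Q→Out (+1); total 2.
Path Res→R→Out (+1); total 3.
Path Res→X→Out (+1); total 4.
Path Res→Y→Out (+1); total 5.
Path Res→Z→Out (+1); total 6.
No residual Res→Out path; max flow = 6.
Certifying cut of size 6: {Q→Out, Res→Out, Res→R, X→Out, Y→Out, Z→Out}.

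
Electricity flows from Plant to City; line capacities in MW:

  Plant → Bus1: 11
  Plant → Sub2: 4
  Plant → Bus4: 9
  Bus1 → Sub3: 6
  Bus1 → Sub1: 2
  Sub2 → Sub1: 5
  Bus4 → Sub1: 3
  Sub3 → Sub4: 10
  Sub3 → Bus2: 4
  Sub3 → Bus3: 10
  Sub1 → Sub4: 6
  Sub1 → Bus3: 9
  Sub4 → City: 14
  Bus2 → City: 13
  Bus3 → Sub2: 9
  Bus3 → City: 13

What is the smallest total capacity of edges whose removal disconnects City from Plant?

Augment Plant→Bus1→Sub3→Sub4→City: bottleneck 6, flow now 6.
Augment Plant→Bus1→Sub1→Sub4→City: bottleneck 2, flow now 8.
Augment Plant→Sub2→Sub1→Sub4→City: bottleneck 4, flow now 12.
Augment Plant→Bus4→Sub1→Bus3→City: bottleneck 3, flow now 15.
No augmenting path remains; maximum flow = 15.
By max-flow min-cut, the minimum cut capacity equals the max flow.
In the residual graph, reachable from Plant: {Plant, Bus1, Bus4}.
Min-cut edges: Plant→Sub2 (4), Bus1→Sub3 (6), Bus1→Sub1 (2), Bus4→Sub1 (3); capacity 4 + 6 + 2 + 3 = 15.

15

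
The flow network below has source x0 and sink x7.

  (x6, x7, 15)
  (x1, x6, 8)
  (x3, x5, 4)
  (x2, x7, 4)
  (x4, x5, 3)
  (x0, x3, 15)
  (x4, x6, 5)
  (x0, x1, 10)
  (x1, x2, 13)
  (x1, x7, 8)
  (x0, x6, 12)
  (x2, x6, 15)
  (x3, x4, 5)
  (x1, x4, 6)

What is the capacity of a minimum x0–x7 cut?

25

Augment x0→x1→x7: bottleneck 8, flow now 8.
Augment x0→x6→x7: bottleneck 12, flow now 20.
Augment x0→x1→x2→x7: bottleneck 2, flow now 22.
Augment x0→x3→x4→x6→x7: bottleneck 3, flow now 25.
No augmenting path remains; maximum flow = 25.
By max-flow min-cut, the minimum cut capacity equals the max flow.
In the residual graph, reachable from x0: {x0, x3, x4, x5, x6}.
Min-cut edges: x0→x1 (10), x6→x7 (15); capacity 10 + 15 = 25.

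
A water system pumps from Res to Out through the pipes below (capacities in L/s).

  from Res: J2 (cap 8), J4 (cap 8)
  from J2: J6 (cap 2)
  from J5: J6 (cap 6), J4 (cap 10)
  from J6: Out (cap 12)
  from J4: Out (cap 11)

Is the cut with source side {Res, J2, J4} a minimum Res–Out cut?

Given cut capacity: 2 + 11 = 13.
Augment Res→J4→Out: bottleneck 8, flow now 8.
Augment Res→J2→J6→Out: bottleneck 2, flow now 10.
No augmenting path remains; maximum flow = 10.
In the residual graph, reachable from Res: {Res, J2}.
Min-cut edges: Res→J4 (8), J2→J6 (2); capacity 8 + 2 = 10.
Cut capacity 13 exceeds the max flow 10, so it is not minimum.

No — its capacity is 13, but the minimum cut has capacity 10.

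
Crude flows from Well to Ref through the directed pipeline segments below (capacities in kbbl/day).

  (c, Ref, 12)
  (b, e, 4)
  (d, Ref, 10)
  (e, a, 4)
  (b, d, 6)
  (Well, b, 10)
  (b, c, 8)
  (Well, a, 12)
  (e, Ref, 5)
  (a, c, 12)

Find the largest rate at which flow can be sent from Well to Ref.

Augment Well→a→c→Ref: bottleneck 12, flow now 12.
Augment Well→b→d→Ref: bottleneck 6, flow now 18.
Augment Well→b→e→Ref: bottleneck 4, flow now 22.
No augmenting path remains; maximum flow = 22.
In the residual graph, reachable from Well: {Well}.
Min-cut edges: Well→a (12), Well→b (10); capacity 12 + 10 = 22.
This cut is saturated, so no flow can exceed 22.

22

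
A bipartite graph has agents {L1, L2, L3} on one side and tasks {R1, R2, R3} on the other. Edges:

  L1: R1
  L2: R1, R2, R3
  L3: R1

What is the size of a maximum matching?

Unit-capacity flow: source→left, listed edges, right→sink; max matching = max flow.
Augmenting path L1→R1 (+1); matched 1.
Augmenting path L2→R2 (+1); matched 2.
No augmenting path remains; maximum matching = 2.
König certificate: {L2, R1} is a vertex cover of size 2 (every listed pair touches it), so no matching can be larger.

2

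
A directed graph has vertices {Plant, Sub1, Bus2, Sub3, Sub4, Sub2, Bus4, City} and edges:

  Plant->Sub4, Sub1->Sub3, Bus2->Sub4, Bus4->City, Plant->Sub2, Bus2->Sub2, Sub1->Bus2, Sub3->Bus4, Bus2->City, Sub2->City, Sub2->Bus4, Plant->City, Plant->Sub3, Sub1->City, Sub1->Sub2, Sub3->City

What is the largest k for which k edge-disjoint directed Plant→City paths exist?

3

Assign every edge capacity 1; by Menger, the answer equals the max flow.
Path Plant→City (+1); total 1.
Path Plant→Sub3→City (+1); total 2.
Path Plant→Sub2→City (+1); total 3.
No residual Plant→City path; max flow = 3.
Certifying cut of size 3: {Plant→City, Plant→Sub2, Plant→Sub3}.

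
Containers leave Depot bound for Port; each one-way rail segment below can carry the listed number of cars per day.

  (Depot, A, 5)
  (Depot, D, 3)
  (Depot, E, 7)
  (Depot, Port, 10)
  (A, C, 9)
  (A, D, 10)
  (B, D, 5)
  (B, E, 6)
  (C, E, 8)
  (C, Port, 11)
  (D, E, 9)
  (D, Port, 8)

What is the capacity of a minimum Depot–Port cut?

18

Augment Depot→Port: bottleneck 10, flow now 10.
Augment Depot→D→Port: bottleneck 3, flow now 13.
Augment Depot→A→C→Port: bottleneck 5, flow now 18.
No augmenting path remains; maximum flow = 18.
By max-flow min-cut, the minimum cut capacity equals the max flow.
In the residual graph, reachable from Depot: {Depot, E}.
Min-cut edges: Depot→A (5), Depot→D (3), Depot→Port (10); capacity 5 + 3 + 10 = 18.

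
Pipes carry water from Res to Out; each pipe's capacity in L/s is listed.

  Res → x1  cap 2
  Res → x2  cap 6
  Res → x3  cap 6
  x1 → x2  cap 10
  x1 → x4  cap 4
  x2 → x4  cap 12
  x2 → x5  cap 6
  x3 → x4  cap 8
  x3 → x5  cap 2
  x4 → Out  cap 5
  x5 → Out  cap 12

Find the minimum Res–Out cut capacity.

13

Augment Res→x1→x4→Out: bottleneck 2, flow now 2.
Augment Res→x2→x4→Out: bottleneck 3, flow now 5.
Augment Res→x2→x5→Out: bottleneck 3, flow now 8.
Augment Res→x3→x5→Out: bottleneck 2, flow now 10.
Augment Res→x3→x4→x2→x5→Out: bottleneck 3, flow now 13. (uses reverse residual edge)
No augmenting path remains; maximum flow = 13.
By max-flow min-cut, the minimum cut capacity equals the max flow.
In the residual graph, reachable from Res: {Res, x1, x2, x3, x4}.
Min-cut edges: x2→x5 (6), x3→x5 (2), x4→Out (5); capacity 6 + 2 + 5 = 13.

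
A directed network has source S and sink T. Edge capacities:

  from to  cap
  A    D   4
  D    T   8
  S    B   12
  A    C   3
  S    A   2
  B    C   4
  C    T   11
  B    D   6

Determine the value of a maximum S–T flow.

12

Augment S→A→C→T: bottleneck 2, flow now 2.
Augment S→B→C→T: bottleneck 4, flow now 6.
Augment S→B→D→T: bottleneck 6, flow now 12.
No augmenting path remains; maximum flow = 12.
In the residual graph, reachable from S: {S, B}.
Min-cut edges: S→A (2), B→C (4), B→D (6); capacity 2 + 4 + 6 = 12.
This cut is saturated, so no flow can exceed 12.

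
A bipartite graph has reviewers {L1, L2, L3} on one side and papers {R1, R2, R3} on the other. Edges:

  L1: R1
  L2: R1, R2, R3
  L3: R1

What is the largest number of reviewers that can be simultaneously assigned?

Unit-capacity flow: source→left, listed edges, right→sink; max matching = max flow.
Augmenting path L1→R1 (+1); matched 1.
Augmenting path L2→R2 (+1); matched 2.
No augmenting path remains; maximum matching = 2.
König certificate: {L2, R1} is a vertex cover of size 2 (every listed pair touches it), so no matching can be larger.

2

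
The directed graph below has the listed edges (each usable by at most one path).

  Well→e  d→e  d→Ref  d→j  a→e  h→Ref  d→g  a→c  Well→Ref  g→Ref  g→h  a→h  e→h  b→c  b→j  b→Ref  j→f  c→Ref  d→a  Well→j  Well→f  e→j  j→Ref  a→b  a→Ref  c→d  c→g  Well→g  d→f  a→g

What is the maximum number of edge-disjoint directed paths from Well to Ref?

4

Assign every edge capacity 1; by Menger, the answer equals the max flow.
Path Well→Ref (+1); total 1.
Path Well→g→Ref (+1); total 2.
Path Well→j→Ref (+1); total 3.
Path Well→e→h→Ref (+1); total 4.
No residual Well→Ref path; max flow = 4.
Certifying cut of size 4: {Well→Ref, Well→e, Well→g, Well→j}.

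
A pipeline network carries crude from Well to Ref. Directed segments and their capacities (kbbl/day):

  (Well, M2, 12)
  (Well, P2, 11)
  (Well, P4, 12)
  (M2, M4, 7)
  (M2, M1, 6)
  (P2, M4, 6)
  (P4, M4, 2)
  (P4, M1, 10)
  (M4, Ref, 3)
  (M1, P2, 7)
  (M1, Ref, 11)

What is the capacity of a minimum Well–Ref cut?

14

Augment Well→M2→M4→Ref: bottleneck 3, flow now 3.
Augment Well→M2→M1→Ref: bottleneck 6, flow now 9.
Augment Well→P4→M1→Ref: bottleneck 5, flow now 14.
No augmenting path remains; maximum flow = 14.
By max-flow min-cut, the minimum cut capacity equals the max flow.
In the residual graph, reachable from Well: {Well, M2, P2, P4, M4, M1}.
Min-cut edges: M4→Ref (3), M1→Ref (11); capacity 3 + 11 = 14.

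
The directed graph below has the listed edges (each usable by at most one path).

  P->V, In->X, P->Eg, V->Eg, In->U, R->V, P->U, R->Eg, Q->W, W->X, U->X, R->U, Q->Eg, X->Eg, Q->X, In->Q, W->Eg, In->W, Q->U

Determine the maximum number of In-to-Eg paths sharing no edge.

3

Assign every edge capacity 1; by Menger, the answer equals the max flow.
Path In→Q→Eg (+1); total 1.
Path In→W→Eg (+1); total 2.
Path In→X→Eg (+1); total 3.
No residual In→Eg path; max flow = 3.
Certifying cut of size 3: {In→Q, In→W, X→Eg}.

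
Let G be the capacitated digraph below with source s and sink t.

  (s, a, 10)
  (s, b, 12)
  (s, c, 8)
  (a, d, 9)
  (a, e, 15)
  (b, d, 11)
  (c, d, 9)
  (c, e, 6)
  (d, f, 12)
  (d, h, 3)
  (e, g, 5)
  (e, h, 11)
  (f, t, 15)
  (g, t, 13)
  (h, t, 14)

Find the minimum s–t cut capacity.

Augment s→a→d→f→t: bottleneck 9, flow now 9.
Augment s→a→e→g→t: bottleneck 1, flow now 10.
Augment s→b→d→f→t: bottleneck 3, flow now 13.
Augment s→b→d→h→t: bottleneck 3, flow now 16.
Augment s→c→e→g→t: bottleneck 4, flow now 20.
Augment s→c→e→h→t: bottleneck 2, flow now 22.
Augment s→b→d→a→e→h→t: bottleneck 5, flow now 27. (uses reverse residual edge)
Augment s→c→d→a→e→h→t: bottleneck 2, flow now 29. (uses reverse residual edge)
No augmenting path remains; maximum flow = 29.
By max-flow min-cut, the minimum cut capacity equals the max flow.
In the residual graph, reachable from s: {s, b}.
Min-cut edges: s→a (10), s→c (8), b→d (11); capacity 10 + 8 + 11 = 29.

29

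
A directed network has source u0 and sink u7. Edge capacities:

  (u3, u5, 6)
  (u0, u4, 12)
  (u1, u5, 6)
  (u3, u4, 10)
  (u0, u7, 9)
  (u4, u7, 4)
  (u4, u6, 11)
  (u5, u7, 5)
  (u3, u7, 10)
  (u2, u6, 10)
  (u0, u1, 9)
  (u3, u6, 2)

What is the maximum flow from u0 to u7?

18

Augment u0→u7: bottleneck 9, flow now 9.
Augment u0→u4→u7: bottleneck 4, flow now 13.
Augment u0→u1→u5→u7: bottleneck 5, flow now 18.
No augmenting path remains; maximum flow = 18.
In the residual graph, reachable from u0: {u0, u1, u4, u5, u6}.
Min-cut edges: u0→u7 (9), u4→u7 (4), u5→u7 (5); capacity 9 + 4 + 5 = 18.
This cut is saturated, so no flow can exceed 18.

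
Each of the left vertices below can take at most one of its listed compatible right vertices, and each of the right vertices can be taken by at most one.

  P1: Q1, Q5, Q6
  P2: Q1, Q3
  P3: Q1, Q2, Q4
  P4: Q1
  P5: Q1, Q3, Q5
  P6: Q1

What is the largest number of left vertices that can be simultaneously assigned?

5

Unit-capacity flow: source→left, listed edges, right→sink; max matching = max flow.
Augmenting path P1→Q1 (+1); matched 1.
Augmenting path P2→Q3 (+1); matched 2.
Augmenting path P3→Q2 (+1); matched 3.
Augmenting path P5→Q5 (+1); matched 4.
Augmenting path P4→Q1→P1→Q6 (+1); matched 5.
No augmenting path remains; maximum matching = 5.
König certificate: {P1, P2, P3, P5, Q1} is a vertex cover of size 5 (every listed pair touches it), so no matching can be larger.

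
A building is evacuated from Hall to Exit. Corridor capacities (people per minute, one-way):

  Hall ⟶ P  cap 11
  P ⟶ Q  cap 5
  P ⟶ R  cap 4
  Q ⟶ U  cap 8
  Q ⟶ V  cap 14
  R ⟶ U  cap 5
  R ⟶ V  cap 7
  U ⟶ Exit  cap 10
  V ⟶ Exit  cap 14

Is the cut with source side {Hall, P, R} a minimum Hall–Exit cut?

No — its capacity is 17, but the minimum cut has capacity 9.

Given cut capacity: 5 + 5 + 7 = 17.
Augment Hall→P→Q→U→Exit: bottleneck 5, flow now 5.
Augment Hall→P→R→U→Exit: bottleneck 4, flow now 9.
No augmenting path remains; maximum flow = 9.
In the residual graph, reachable from Hall: {Hall, P}.
Min-cut edges: P→Q (5), P→R (4); capacity 5 + 4 = 9.
Cut capacity 17 exceeds the max flow 9, so it is not minimum.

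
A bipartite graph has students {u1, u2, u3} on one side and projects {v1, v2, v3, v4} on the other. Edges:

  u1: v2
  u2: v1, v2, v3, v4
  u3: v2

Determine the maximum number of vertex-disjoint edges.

Unit-capacity flow: source→left, listed edges, right→sink; max matching = max flow.
Augmenting path u1→v2 (+1); matched 1.
Augmenting path u2→v1 (+1); matched 2.
No augmenting path remains; maximum matching = 2.
König certificate: {u2, v2} is a vertex cover of size 2 (every listed pair touches it), so no matching can be larger.

2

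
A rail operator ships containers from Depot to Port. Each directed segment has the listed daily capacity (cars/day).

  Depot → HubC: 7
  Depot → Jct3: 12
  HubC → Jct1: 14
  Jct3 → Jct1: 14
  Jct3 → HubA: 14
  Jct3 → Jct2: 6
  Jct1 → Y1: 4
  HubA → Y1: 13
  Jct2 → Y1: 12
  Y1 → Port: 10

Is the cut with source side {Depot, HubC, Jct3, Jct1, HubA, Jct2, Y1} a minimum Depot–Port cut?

Yes — it is a minimum cut (capacity 10).

Given cut capacity: 10 = 10.
Augment Depot→HubC→Jct1→Y1→Port: bottleneck 4, flow now 4.
Augment Depot→Jct3→HubA→Y1→Port: bottleneck 6, flow now 10.
No augmenting path remains; maximum flow = 10.
Cut capacity 10 equals the max flow, so it is a minimum cut.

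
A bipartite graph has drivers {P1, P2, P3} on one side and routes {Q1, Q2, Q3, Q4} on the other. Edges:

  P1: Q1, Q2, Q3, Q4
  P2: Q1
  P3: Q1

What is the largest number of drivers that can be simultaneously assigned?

Unit-capacity flow: source→left, listed edges, right→sink; max matching = max flow.
Augmenting path P1→Q1 (+1); matched 1.
Augmenting path P2→Q1→P1→Q2 (+1); matched 2.
No augmenting path remains; maximum matching = 2.
König certificate: {P1, Q1} is a vertex cover of size 2 (every listed pair touches it), so no matching can be larger.

2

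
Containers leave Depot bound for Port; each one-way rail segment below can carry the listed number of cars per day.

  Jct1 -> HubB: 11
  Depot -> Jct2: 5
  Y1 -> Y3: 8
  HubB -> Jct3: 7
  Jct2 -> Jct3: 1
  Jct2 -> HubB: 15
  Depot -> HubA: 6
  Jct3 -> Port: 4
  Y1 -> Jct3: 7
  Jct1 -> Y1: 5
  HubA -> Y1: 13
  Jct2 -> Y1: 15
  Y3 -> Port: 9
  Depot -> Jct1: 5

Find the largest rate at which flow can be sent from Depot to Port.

12

Augment Depot→Jct2→Jct3→Port: bottleneck 1, flow now 1.
Augment Depot→Jct2→HubB→Jct3→Port: bottleneck 3, flow now 4.
Augment Depot→Jct2→Y1→Y3→Port: bottleneck 1, flow now 5.
Augment Depot→HubA→Y1→Y3→Port: bottleneck 6, flow now 11.
Augment Depot→Jct1→Y1→Y3→Port: bottleneck 1, flow now 12.
No augmenting path remains; maximum flow = 12.
In the residual graph, reachable from Depot: {Depot, Jct2, HubA, Jct1, HubB, Y1, Jct3}.
Min-cut edges: Y1→Y3 (8), Jct3→Port (4); capacity 8 + 4 = 12.
This cut is saturated, so no flow can exceed 12.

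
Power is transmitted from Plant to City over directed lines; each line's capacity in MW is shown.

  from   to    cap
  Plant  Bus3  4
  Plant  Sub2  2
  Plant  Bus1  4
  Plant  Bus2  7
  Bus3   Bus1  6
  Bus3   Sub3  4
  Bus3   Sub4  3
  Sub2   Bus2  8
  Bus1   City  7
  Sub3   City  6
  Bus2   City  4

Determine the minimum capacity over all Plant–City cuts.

Augment Plant→Bus1→City: bottleneck 4, flow now 4.
Augment Plant→Bus2→City: bottleneck 4, flow now 8.
Augment Plant→Bus3→Bus1→City: bottleneck 3, flow now 11.
Augment Plant→Bus3→Sub3→City: bottleneck 1, flow now 12.
No augmenting path remains; maximum flow = 12.
By max-flow min-cut, the minimum cut capacity equals the max flow.
In the residual graph, reachable from Plant: {Plant, Sub2, Bus2}.
Min-cut edges: Plant→Bus3 (4), Plant→Bus1 (4), Bus2→City (4); capacity 4 + 4 + 4 = 12.

12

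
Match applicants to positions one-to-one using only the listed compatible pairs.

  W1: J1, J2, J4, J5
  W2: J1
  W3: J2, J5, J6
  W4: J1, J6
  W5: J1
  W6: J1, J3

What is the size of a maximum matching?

5

Unit-capacity flow: source→left, listed edges, right→sink; max matching = max flow.
Augmenting path W1→J1 (+1); matched 1.
Augmenting path W3→J2 (+1); matched 2.
Augmenting path W4→J6 (+1); matched 3.
Augmenting path W6→J3 (+1); matched 4.
Augmenting path W2→J1→W1→J4 (+1); matched 5.
No augmenting path remains; maximum matching = 5.
König certificate: {W1, W3, W4, W6, J1} is a vertex cover of size 5 (every listed pair touches it), so no matching can be larger.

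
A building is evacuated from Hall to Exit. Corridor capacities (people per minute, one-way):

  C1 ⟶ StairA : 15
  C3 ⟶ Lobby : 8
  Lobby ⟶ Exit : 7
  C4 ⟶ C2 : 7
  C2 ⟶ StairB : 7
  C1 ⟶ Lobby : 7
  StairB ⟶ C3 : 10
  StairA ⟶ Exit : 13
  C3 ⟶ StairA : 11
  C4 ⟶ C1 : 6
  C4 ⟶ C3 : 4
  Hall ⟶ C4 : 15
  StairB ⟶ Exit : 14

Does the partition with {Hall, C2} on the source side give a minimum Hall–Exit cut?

No — its capacity is 22, but the minimum cut has capacity 15.

Given cut capacity: 15 + 7 = 22.
Augment Hall→C4→C2→StairB→Exit: bottleneck 7, flow now 7.
Augment Hall→C4→C1→StairA→Exit: bottleneck 6, flow now 13.
Augment Hall→C4→C3→StairA→Exit: bottleneck 2, flow now 15.
No augmenting path remains; maximum flow = 15.
In the residual graph, reachable from Hall: {Hall}.
Min-cut edges: Hall→C4 (15); capacity 15 = 15.
Cut capacity 22 exceeds the max flow 15, so it is not minimum.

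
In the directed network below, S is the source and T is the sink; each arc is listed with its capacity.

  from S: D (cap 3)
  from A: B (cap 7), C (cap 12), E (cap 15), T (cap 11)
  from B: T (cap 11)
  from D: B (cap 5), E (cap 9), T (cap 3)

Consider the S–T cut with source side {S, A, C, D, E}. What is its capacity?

Edges leaving {S, A, C, D, E}: A→B (7), A→T (11), D→B (5), D→T (3).
Cut capacity = 7 + 11 + 5 + 3 = 26.

26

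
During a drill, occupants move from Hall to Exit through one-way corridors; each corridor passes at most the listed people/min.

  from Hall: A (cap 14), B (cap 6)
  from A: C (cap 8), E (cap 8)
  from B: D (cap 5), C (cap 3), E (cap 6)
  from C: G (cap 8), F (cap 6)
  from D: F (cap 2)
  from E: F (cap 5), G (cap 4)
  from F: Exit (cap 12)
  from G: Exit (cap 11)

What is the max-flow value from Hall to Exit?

20

Augment Hall→A→C→F→Exit: bottleneck 6, flow now 6.
Augment Hall→A→C→G→Exit: bottleneck 2, flow now 8.
Augment Hall→A→E→F→Exit: bottleneck 5, flow now 13.
Augment Hall→A→E→G→Exit: bottleneck 1, flow now 14.
Augment Hall→B→C→G→Exit: bottleneck 3, flow now 17.
Augment Hall→B→D→F→Exit: bottleneck 1, flow now 18.
Augment Hall→B→E→G→Exit: bottleneck 2, flow now 20.
No augmenting path remains; maximum flow = 20.
In the residual graph, reachable from Hall: {Hall}.
Min-cut edges: Hall→A (14), Hall→B (6); capacity 14 + 6 = 20.
This cut is saturated, so no flow can exceed 20.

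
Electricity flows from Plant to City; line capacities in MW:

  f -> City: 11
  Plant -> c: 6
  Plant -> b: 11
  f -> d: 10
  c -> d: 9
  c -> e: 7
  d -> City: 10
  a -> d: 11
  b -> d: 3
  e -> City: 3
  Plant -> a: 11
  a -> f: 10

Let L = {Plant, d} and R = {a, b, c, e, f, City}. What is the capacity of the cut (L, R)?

Edges leaving {Plant, d}: Plant→a (11), Plant→b (11), Plant→c (6), d→City (10).
Cut capacity = 11 + 11 + 6 + 10 = 38.

38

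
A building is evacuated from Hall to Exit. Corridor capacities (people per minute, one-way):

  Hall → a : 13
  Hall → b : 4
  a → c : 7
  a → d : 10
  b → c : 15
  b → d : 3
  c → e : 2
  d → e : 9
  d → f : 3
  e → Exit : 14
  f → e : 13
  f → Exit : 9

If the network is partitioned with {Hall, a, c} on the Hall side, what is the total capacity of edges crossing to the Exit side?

Edges leaving {Hall, a, c}: Hall→b (4), a→d (10), c→e (2).
Cut capacity = 4 + 10 + 2 = 16.

16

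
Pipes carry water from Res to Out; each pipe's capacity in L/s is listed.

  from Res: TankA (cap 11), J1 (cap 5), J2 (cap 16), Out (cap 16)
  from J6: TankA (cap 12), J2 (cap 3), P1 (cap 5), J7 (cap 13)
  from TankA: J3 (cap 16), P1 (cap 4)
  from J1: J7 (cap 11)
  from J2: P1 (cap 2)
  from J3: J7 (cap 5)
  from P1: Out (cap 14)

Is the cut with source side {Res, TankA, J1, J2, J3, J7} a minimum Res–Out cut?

Given cut capacity: 16 + 4 + 2 = 22.
Augment Res→Out: bottleneck 16, flow now 16.
Augment Res→TankA→P1→Out: bottleneck 4, flow now 20.
Augment Res→J2→P1→Out: bottleneck 2, flow now 22.
No augmenting path remains; maximum flow = 22.
Cut capacity 22 equals the max flow, so it is a minimum cut.

Yes — it is a minimum cut (capacity 22).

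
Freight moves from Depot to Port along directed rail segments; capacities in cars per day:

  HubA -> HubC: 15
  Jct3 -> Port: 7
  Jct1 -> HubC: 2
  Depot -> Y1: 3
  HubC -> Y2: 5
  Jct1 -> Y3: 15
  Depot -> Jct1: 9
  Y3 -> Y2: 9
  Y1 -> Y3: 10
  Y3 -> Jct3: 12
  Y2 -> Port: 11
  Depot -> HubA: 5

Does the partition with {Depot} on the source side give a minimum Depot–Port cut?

Yes — it is a minimum cut (capacity 17).

Given cut capacity: 5 + 9 + 3 = 17.
Augment Depot→HubA→HubC→Y2→Port: bottleneck 5, flow now 5.
Augment Depot→Jct1→Y3→Y2→Port: bottleneck 6, flow now 11.
Augment Depot→Jct1→Y3→Jct3→Port: bottleneck 3, flow now 14.
Augment Depot→Y1→Y3→Jct3→Port: bottleneck 3, flow now 17.
No augmenting path remains; maximum flow = 17.
Cut capacity 17 equals the max flow, so it is a minimum cut.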